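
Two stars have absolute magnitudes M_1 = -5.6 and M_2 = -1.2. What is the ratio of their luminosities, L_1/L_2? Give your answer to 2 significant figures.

L_1/L_2 ≈ 58

ΔM = M_1 − M_2 = -4.4
L_1/L_2 = 10^(−0.4 ΔM) = 10^1.760 = 57.54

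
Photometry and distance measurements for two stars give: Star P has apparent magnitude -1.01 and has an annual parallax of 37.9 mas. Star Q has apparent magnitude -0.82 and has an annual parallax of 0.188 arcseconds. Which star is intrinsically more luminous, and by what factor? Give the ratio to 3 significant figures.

Star P: p = 37.9 mas = 0.0379″ → d = 1/p = 26.39 pc
Star P: M = m − 5 log₁₀ d + 5 = -1.01 − 5·1.4214 + 5 = -3.117
Star Q: d = 1/p = 1/0.188″ = 5.319 pc
Star Q: M = m − 5 log₁₀ d + 5 = -0.82 − 5·0.7258 + 5 = 0.551
ΔM = M_P − M_Q = -3.117 − (0.551) = -3.668; smaller M is more luminous → Star P.
L ratio = 10^(0.4 |ΔM|) = 10^1.467 = 29.31

Star P is more luminous, by a factor of 29.3.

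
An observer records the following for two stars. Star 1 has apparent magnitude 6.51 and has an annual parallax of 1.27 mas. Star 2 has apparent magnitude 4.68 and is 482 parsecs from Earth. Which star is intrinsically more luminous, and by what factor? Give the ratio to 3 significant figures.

Star 2 is more luminous, by a factor of 2.02.

Star 1: p = 1.27 mas = 1.27×10^-3″ → d = 1/p = 787.4 pc
Star 1: M = m − 5 log₁₀ d + 5 = 6.51 − 5·2.8962 + 5 = -2.971
Star 2: M = m − 5 log₁₀ d + 5 = 4.68 − 5·2.6830 + 5 = -3.735
ΔM = M_1 − M_2 = -2.971 − (-3.735) = 0.764; smaller M is more luminous → Star 2.
L ratio = 10^(0.4 |ΔM|) = 10^0.306 = 2.022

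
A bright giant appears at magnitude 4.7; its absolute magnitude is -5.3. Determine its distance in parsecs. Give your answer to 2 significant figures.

d ≈ 1000 pc

Distance modulus: m − M = 4.7 − (-5.3) = 10.000
m − M = 5 log₁₀ d − 5
log₁₀ d = (m − M)/5 + 1 = 3.0000
d = 10^3.0000 = 1000 pc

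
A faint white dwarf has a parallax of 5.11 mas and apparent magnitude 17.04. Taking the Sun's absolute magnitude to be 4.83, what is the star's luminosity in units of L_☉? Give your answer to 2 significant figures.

d = 1/p = 1000/5.11 mas = 195.7 pc
M = m − 5 log₁₀ d + 5 = 17.04 − 5·2.2916 + 5 = 10.582
M − M_☉ = 10.582 − 4.83 = 5.752
L/L_☉ = 10^(−0.4 × 5.752) = 5.002×10^-3

L/L_☉ ≈ 5.0×10^-3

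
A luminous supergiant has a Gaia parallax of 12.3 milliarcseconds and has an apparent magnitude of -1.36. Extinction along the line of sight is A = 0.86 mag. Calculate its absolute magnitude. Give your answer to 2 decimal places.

M ≈ -6.77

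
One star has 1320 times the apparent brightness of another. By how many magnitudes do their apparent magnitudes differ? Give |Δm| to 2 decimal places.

Pogson: Δm = −2.5 log₁₀(ratio) = −2.5 log₁₀(1320) = −2.5 × 3.1206 = -7.801

|Δm| ≈ 7.80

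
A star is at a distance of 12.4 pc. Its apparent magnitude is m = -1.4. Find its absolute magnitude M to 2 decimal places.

M ≈ -1.87

5 log₁₀(d/10 pc) = 5 log₁₀(12.40) − 5 = 0.467
M = m − 5 log₁₀(d/10) = -1.4 − 0.467 = -1.867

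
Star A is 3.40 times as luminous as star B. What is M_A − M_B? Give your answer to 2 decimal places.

M_A − M_B ≈ -1.33

Pogson: ΔM = −2.5 log₁₀(ratio) = −2.5 log₁₀(3.40) = −2.5 × 0.5315 = -1.329
Star A is brighter, so it has the smaller magnitude: the difference is negative.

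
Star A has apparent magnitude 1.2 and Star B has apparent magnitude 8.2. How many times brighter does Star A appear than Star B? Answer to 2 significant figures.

630

Δm = 1.2 − (8.2) = -7.0
Flux ratio = 10^(−0.4 Δm) = 10^(−0.4 × -7.0) = 10^2.800 = 631.0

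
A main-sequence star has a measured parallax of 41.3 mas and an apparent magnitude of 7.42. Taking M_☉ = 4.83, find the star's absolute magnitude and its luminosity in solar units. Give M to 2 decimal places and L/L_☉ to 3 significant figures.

d = 1/p = 1000/41.3 mas = 24.21 pc
M = m − 5 log₁₀ d + 5 = 7.42 − 5·1.3840 + 5 = 5.500
M − M_☉ = 5.500 − 4.83 = 0.670
L/L_☉ = 10^(−0.4 × 0.670) = 0.5396

M ≈ 5.50; L/L_☉ ≈ 0.540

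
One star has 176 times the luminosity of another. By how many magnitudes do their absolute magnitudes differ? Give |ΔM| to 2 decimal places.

Pogson: ΔM = −2.5 log₁₀(ratio) = −2.5 log₁₀(176) = −2.5 × 2.2455 = -5.614

|ΔM| ≈ 5.61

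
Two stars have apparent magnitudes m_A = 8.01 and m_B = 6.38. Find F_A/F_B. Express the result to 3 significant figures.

Δm = 8.01 − (6.38) = 1.63
Flux ratio = 10^(−0.4 Δm) = 10^(−0.4 × 1.63) = 10^-0.652 = 0.2228

F_A/F_B ≈ 0.223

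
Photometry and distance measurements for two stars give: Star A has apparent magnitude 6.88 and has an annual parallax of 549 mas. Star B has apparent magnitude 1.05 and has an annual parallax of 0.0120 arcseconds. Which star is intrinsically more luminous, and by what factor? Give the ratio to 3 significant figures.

Star A: p = 549 mas = 0.549″ → d = 1/p = 1.821 pc
Star A: M = m − 5 log₁₀ d + 5 = 6.88 − 5·0.2604 + 5 = 10.578
Star B: d = 1/p = 1/0.0120″ = 83.33 pc
Star B: M = m − 5 log₁₀ d + 5 = 1.05 − 5·1.9208 + 5 = -3.554
ΔM = M_A − M_B = 10.578 − (-3.554) = 14.132; smaller M is more luminous → Star B.
L ratio = 10^(0.4 |ΔM|) = 10^5.653 = 449600

Star B is more luminous, by a factor of 450000.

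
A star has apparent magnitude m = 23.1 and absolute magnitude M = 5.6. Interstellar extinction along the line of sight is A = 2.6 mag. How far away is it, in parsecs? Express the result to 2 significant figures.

d ≈ 9500 pc

m − M = 5 log₁₀(d/10 pc) + A  ⇒  23.1 − (5.6) − 2.6 = 5 log₁₀(d/10)
14.900 = 5 log₁₀(d/10)
log₁₀ d = (m − M − A)/5 + 1 = 3.9800
d = 10^3.9800 = 9550 pc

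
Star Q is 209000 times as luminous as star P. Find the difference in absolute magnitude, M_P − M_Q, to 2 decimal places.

M_P − M_Q ≈ 13.30

Pogson: ΔM = −2.5 log₁₀(ratio) = −2.5 log₁₀(209000) = −2.5 × 5.3201 = -13.300
Star Q is brighter so has the smaller magnitude: M_P − M_Q is positive.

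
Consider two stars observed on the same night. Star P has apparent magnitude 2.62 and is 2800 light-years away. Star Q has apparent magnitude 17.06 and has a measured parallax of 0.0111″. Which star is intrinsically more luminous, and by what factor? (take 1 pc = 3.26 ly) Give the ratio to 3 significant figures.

Star P: d = 2800 ly / 3.26 = 858.9 pc
Star P: M = m − 5 log₁₀ d + 5 = 2.62 − 5·2.9339 + 5 = -7.050
Star Q: d = 1/p = 1/0.0111″ = 90.09 pc
Star Q: M = m − 5 log₁₀ d + 5 = 17.06 − 5·1.9547 + 5 = 12.287
ΔM = M_P − M_Q = -7.050 − (12.287) = -19.336; smaller M is more luminous → Star P.
L ratio = 10^(0.4 |ΔM|) = 10^7.735 = 5.427×10^7

Star P is more luminous, by a factor of 5.43×10^7.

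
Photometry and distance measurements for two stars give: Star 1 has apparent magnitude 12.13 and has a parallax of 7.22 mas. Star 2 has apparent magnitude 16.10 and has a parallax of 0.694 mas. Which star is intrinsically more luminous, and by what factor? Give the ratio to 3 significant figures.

Star 1: p = 7.22 mas = 7.22×10^-3″ → d = 1/p = 138.5 pc
Star 1: M = m − 5 log₁₀ d + 5 = 12.13 − 5·2.1415 + 5 = 6.423
Star 2: p = 0.694 mas = 6.94×10^-4″ → d = 1/p = 1441 pc
Star 2: M = m − 5 log₁₀ d + 5 = 16.10 − 5·3.1586 + 5 = 5.307
ΔM = M_1 − M_2 = 6.423 − (5.307) = 1.116; smaller M is more luminous → Star 2.
L ratio = 10^(0.4 |ΔM|) = 10^0.446 = 2.795

Star 2 is more luminous, by a factor of 2.79.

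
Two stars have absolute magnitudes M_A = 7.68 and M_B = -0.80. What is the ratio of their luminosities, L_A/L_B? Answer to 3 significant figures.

ΔM = M_A − M_B = 8.48
L_A/L_B = 10^(−0.4 ΔM) = 10^-3.392 = 4.055×10^-4

L_A/L_B ≈ 4.06×10^-4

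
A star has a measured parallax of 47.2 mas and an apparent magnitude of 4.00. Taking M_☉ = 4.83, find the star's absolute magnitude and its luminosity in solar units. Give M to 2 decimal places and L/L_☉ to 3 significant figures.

M ≈ 2.37; L/L_☉ ≈ 9.64

d = 1/p = 1000/47.2 mas = 21.19 pc
M = m − 5 log₁₀ d + 5 = 4.00 − 5·1.3261 + 5 = 2.370
M − M_☉ = 2.370 − 4.83 = -2.460
L/L_☉ = 10^(−0.4 × -2.460) = 9.641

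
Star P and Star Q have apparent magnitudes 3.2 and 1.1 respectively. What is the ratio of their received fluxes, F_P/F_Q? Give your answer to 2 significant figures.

Δm = 3.2 − (1.1) = 2.1
Flux ratio = 10^(−0.4 Δm) = 10^(−0.4 × 2.1) = 10^-0.840 = 0.1445

F_P/F_Q ≈ 0.14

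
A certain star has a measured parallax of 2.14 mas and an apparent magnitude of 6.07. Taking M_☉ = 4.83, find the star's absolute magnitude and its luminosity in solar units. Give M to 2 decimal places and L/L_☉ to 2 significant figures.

M ≈ -2.28; L/L_☉ ≈ 700

d = 1/p = 1000/2.14 mas = 467.3 pc
M = m − 5 log₁₀ d + 5 = 6.07 − 5·2.6696 + 5 = -2.278
M − M_☉ = -2.278 − 4.83 = -7.108
L/L_☉ = 10^(−0.4 × -7.108) = 696.9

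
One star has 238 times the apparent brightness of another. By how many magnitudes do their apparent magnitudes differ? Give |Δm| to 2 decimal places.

|Δm| ≈ 5.94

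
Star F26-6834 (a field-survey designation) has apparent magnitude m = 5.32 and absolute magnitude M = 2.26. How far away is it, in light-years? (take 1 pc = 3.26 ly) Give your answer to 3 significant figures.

d ≈ 133 ly

μ = m − M = 3.060
m − M = 5 log₁₀ d − 5
log₁₀ d = (m − M)/5 + 1 = 1.6120
d = 10^1.6120 = 40.93 pc
= 133.4 ly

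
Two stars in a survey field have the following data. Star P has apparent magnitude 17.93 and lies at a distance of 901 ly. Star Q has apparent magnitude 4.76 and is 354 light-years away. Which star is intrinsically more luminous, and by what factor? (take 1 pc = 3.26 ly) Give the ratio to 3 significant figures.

Star Q is more luminous, by a factor of 28600.

Star P: d = 901 ly / 3.26 = 276.4 pc
Star P: M = m − 5 log₁₀ d + 5 = 17.93 − 5·2.4415 + 5 = 10.722
Star Q: d = 354 ly / 3.26 = 108.6 pc
Star Q: M = m − 5 log₁₀ d + 5 = 4.76 − 5·2.0358 + 5 = -0.419
ΔM = M_P − M_Q = 10.722 − (-0.419) = 11.141; smaller M is more luminous → Star Q.
L ratio = 10^(0.4 |ΔM|) = 10^4.457 = 28610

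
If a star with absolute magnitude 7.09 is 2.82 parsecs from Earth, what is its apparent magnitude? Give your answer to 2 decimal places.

m ≈ 4.34

m = M + 5 log₁₀ d − 5 = 7.09 + 5·0.4502 − 5 = 4.341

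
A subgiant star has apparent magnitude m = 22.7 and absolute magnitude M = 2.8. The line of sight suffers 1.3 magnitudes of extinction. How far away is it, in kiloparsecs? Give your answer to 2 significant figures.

m − M = 5 log₁₀(d/10 pc) + A  ⇒  22.7 − (2.8) − 1.3 = 5 log₁₀(d/10)
18.600 = 5 log₁₀(d/10)
log₁₀ d = (m − M − A)/5 + 1 = 4.7200
d = 10^4.7200 = 52480 pc
= 52.48 kpc

d ≈ 52 kpc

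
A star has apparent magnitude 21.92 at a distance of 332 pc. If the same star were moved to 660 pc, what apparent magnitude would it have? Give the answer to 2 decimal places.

Flux ∝ 1/d², so Δm = 5 log₁₀(d₂/d₁) = 5 log₁₀(660/332) = 1.492
m₂ = m₁ + Δm = 21.92 + (1.492) = 23.412

m ≈ 23.41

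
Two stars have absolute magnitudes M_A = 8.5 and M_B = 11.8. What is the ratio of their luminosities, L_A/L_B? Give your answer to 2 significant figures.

L_A/L_B ≈ 21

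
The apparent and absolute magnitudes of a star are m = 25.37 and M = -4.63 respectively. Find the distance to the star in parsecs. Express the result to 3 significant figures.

d ≈ 1.00×10^7 pc

Distance modulus: m − M = 25.37 − (-4.63) = 30.000
m − M = 5 log₁₀ d − 5
log₁₀ d = (m − M)/5 + 1 = 7.0000
d = 10^7.0000 = 1.000×10^7 pc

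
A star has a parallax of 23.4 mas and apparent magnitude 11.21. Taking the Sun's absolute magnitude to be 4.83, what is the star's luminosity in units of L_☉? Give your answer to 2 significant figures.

d = 1/p = 1000/23.4 mas = 42.74 pc
M = m − 5 log₁₀ d + 5 = 11.21 − 5·1.6308 + 5 = 8.056
M − M_☉ = 8.056 − 4.83 = 3.226
L/L_☉ = 10^(−0.4 × 3.226) = 0.05124

L/L_☉ ≈ 0.051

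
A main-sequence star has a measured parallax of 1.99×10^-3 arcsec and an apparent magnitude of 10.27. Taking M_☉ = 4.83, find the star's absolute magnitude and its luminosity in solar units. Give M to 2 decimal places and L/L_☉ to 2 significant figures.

d = 1/p = 1/1.99×10^-3″ = 502.5 pc
M = m − 5 log₁₀ d + 5 = 10.27 − 5·2.7011 + 5 = 1.764
M − M_☉ = 1.764 − 4.83 = -3.066
L/L_☉ = 10^(−0.4 × -3.066) = 16.84

M ≈ 1.76; L/L_☉ ≈ 17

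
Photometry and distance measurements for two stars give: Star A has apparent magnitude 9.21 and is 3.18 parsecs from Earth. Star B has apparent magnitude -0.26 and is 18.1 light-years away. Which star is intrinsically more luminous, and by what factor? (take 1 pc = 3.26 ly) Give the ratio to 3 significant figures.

Star A: M = m − 5 log₁₀ d + 5 = 9.21 − 5·0.5024 + 5 = 11.698
Star B: d = 18.1 ly / 3.26 = 5.552 pc
Star B: M = m − 5 log₁₀ d + 5 = -0.26 − 5·0.7445 + 5 = 1.018
ΔM = M_A − M_B = 11.698 − (1.018) = 10.680; smaller M is more luminous → Star B.
L ratio = 10^(0.4 |ΔM|) = 10^4.272 = 18710

Star B is more luminous, by a factor of 18700.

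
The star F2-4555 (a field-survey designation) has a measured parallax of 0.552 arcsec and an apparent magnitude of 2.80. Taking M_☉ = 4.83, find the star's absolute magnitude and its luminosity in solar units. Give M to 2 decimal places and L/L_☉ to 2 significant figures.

d = 1/p = 1/0.552″ = 1.812 pc
M = m − 5 log₁₀ d + 5 = 2.80 − 5·0.2581 + 5 = 6.510
M − M_☉ = 6.510 − 4.83 = 1.680
L/L_☉ = 10^(−0.4 × 1.680) = 0.2129

M ≈ 6.51; L/L_☉ ≈ 0.21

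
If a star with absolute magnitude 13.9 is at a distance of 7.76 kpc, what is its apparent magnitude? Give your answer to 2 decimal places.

d = 7.76 kpc = 7760 pc
m = M + 5 log₁₀ d − 5 = 13.9 + 5·3.8899 − 5 = 28.349

m ≈ 28.35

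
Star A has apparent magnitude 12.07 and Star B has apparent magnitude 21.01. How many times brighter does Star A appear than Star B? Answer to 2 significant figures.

3800

Magnitude difference = -8.94
Flux ratio = 10^(−0.4 Δm) = 10^(−0.4 × -8.94) = 10^3.576 = 3767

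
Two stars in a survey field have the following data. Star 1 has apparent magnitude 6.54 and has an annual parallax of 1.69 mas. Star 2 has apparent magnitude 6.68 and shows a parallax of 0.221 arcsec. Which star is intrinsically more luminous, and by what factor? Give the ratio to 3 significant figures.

Star 1 is more luminous, by a factor of 19500.

Star 1: p = 1.69 mas = 1.69×10^-3″ → d = 1/p = 591.7 pc
Star 1: M = m − 5 log₁₀ d + 5 = 6.54 − 5·2.7721 + 5 = -2.321
Star 2: d = 1/p = 1/0.221″ = 4.525 pc
Star 2: M = m − 5 log₁₀ d + 5 = 6.68 − 5·0.6556 + 5 = 8.402
ΔM = M_1 − M_2 = -2.321 − (8.402) = -10.723; smaller M is more luminous → Star 1.
L ratio = 10^(0.4 |ΔM|) = 10^4.289 = 19450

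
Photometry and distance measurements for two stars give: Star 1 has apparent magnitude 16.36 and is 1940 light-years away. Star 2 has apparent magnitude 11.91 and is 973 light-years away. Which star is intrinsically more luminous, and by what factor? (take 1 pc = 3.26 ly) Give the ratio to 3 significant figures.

Star 1: d = 1940 ly / 3.26 = 595.1 pc
Star 1: M = m − 5 log₁₀ d + 5 = 16.36 − 5·2.7746 + 5 = 7.487
Star 2: d = 973 ly / 3.26 = 298.5 pc
Star 2: M = m − 5 log₁₀ d + 5 = 11.91 − 5·2.4749 + 5 = 4.536
ΔM = M_1 − M_2 = 7.487 − (4.536) = 2.952; smaller M is more luminous → Star 2.
L ratio = 10^(0.4 |ΔM|) = 10^1.181 = 15.16

Star 2 is more luminous, by a factor of 15.2.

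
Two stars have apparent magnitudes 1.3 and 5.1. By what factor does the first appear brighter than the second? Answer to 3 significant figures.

Magnitude difference = -3.8
Flux ratio = 10^(−0.4 Δm) = 10^(−0.4 × -3.8) = 10^1.520 = 33.11

33.1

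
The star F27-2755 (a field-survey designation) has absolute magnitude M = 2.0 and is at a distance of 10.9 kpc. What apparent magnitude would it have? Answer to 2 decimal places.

d = 10.9 kpc = 10900 pc
m = M + 5 log₁₀ d − 5 = 2.0 + 5·4.0374 − 5 = 17.187

m ≈ 17.19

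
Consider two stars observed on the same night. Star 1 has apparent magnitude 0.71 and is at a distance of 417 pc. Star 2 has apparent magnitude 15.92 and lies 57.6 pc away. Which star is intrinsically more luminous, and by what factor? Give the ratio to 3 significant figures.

Star 1: M = m − 5 log₁₀ d + 5 = 0.71 − 5·2.6201 + 5 = -7.391
Star 2: M = m − 5 log₁₀ d + 5 = 15.92 − 5·1.7604 + 5 = 12.118
ΔM = M_1 − M_2 = -7.391 − (12.118) = -19.509; smaller M is more luminous → Star 1.
L ratio = 10^(0.4 |ΔM|) = 10^7.803 = 6.360×10^7

Star 1 is more luminous, by a factor of 6.36×10^7.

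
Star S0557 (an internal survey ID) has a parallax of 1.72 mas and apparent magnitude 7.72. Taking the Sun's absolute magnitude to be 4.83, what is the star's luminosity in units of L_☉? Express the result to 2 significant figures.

d = 1/p = 1000/1.72 mas = 581.4 pc
M = m − 5 log₁₀ d + 5 = 7.72 − 5·2.7645 + 5 = -1.102
M − M_☉ = -1.102 − 4.83 = -5.932
L/L_☉ = 10^(−0.4 × -5.932) = 236.0

L/L_☉ ≈ 240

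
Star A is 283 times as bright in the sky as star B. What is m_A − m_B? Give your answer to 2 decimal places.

Pogson: Δm = −2.5 log₁₀(ratio) = −2.5 log₁₀(283) = −2.5 × 2.4518 = -6.129
Star A is brighter, so it has the smaller magnitude: the difference is negative.

m_A − m_B ≈ -6.13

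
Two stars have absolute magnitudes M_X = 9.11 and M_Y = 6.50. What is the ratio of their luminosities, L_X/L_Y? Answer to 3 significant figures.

L_X/L_Y ≈ 0.0904

ΔM = M_X − M_Y = 2.61
L_X/L_Y = 10^(−0.4 ΔM) = 10^-1.044 = 0.09036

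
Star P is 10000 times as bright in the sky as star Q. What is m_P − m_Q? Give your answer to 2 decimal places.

Pogson: Δm = −2.5 log₁₀(ratio) = −2.5 log₁₀(10000) = −2.5 × 4.0000 = -10.000
Star P is brighter, so it has the smaller magnitude: the difference is negative.

m_P − m_Q ≈ -10.00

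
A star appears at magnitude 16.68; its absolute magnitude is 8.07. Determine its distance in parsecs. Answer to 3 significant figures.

d ≈ 527 pc

Distance modulus: m − M = 16.68 − (8.07) = 8.610
m − M = 5 log₁₀ d − 5
log₁₀ d = (m − M)/5 + 1 = 2.7220
d = 10^2.7220 = 527.2 pc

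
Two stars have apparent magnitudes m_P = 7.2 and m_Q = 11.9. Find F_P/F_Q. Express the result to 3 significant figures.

Δm = 7.2 − (11.9) = -4.7
Flux ratio = 10^(−0.4 Δm) = 10^(−0.4 × -4.7) = 10^1.880 = 75.86

F_P/F_Q ≈ 75.9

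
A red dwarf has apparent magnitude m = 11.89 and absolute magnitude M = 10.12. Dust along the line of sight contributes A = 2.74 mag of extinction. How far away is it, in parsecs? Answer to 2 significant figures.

d ≈ 6.4 pc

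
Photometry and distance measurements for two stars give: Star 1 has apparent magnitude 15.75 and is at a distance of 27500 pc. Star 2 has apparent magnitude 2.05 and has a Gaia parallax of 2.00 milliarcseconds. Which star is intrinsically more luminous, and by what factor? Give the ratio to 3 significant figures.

Star 2 is more luminous, by a factor of 99.8.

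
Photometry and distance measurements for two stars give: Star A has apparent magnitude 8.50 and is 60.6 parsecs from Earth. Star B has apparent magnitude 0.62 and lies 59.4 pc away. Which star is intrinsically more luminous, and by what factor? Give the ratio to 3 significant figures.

Star B is more luminous, by a factor of 1360.

Star A: M = m − 5 log₁₀ d + 5 = 8.50 − 5·1.7825 + 5 = 4.588
Star B: M = m − 5 log₁₀ d + 5 = 0.62 − 5·1.7738 + 5 = -3.249
ΔM = M_A − M_B = 4.588 − (-3.249) = 7.837; smaller M is more luminous → Star B.
L ratio = 10^(0.4 |ΔM|) = 10^3.135 = 1363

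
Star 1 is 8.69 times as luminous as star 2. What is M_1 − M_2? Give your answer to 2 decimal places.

M_1 − M_2 ≈ -2.35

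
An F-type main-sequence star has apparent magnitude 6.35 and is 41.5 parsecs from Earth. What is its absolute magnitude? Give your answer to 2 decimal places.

M ≈ 3.26

5 log₁₀(d/10 pc) = 5 log₁₀(41.50) − 5 = 3.090
M = m − 5 log₁₀(d/10) = 6.35 − 3.090 = 3.260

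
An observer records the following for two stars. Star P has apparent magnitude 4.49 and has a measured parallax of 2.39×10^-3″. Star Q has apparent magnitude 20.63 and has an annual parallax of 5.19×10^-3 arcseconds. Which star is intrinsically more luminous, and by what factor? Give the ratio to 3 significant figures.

Star P is more luminous, by a factor of 1.35×10^7.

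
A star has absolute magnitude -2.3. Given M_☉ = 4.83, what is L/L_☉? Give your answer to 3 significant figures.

L/L_☉ ≈ 711

M − M_☉ = -2.3 − 4.83 = -7.130
L/L_☉ = 10^(−0.4 (M − M_☉)) = 10^2.852 = 711.2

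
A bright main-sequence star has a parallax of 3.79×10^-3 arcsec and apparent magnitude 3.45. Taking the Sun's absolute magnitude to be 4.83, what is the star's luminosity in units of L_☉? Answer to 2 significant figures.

L/L_☉ ≈ 2500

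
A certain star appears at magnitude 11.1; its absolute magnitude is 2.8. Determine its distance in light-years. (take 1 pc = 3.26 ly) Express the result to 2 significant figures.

d ≈ 1500 ly

Distance modulus: m − M = 11.1 − (2.8) = 8.300
m − M = 5 log₁₀ d − 5
log₁₀ d = (m − M)/5 + 1 = 2.6600
d = 10^2.6600 = 457.1 pc
= 1490 ly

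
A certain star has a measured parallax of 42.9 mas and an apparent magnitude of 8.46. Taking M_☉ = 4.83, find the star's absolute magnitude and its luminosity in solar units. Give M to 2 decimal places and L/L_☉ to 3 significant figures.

M ≈ 6.62; L/L_☉ ≈ 0.192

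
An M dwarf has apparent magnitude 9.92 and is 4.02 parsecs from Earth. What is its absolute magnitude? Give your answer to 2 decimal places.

M ≈ 11.90

5 log₁₀(d/10 pc) = 5 log₁₀(4.020) − 5 = -1.979
M = m − 5 log₁₀(d/10) = 9.92 + 1.979 = 11.899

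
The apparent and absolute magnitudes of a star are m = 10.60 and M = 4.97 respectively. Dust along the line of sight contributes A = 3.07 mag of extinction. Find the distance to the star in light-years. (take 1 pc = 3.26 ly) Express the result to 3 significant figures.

d ≈ 106 ly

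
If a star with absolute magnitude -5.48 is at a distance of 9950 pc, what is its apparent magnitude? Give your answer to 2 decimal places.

m = M + 5 log₁₀ d − 5 = -5.48 + 5·3.9978 − 5 = 9.509

m ≈ 9.51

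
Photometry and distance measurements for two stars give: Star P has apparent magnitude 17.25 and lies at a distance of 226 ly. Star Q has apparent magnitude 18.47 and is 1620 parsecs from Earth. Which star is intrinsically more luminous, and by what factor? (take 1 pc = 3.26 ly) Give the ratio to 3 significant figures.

Star P: d = 226 ly / 3.26 = 69.33 pc
Star P: M = m − 5 log₁₀ d + 5 = 17.25 − 5·1.8409 + 5 = 13.046
Star Q: M = m − 5 log₁₀ d + 5 = 18.47 − 5·3.2095 + 5 = 7.422
ΔM = M_P − M_Q = 13.046 − (7.422) = 5.623; smaller M is more luminous → Star Q.
L ratio = 10^(0.4 |ΔM|) = 10^2.249 = 177.5

Star Q is more luminous, by a factor of 178.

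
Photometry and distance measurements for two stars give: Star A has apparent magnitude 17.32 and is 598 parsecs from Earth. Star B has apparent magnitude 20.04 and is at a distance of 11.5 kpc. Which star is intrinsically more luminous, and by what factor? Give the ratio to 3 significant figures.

Star B is more luminous, by a factor of 30.2.

Star A: M = m − 5 log₁₀ d + 5 = 17.32 − 5·2.7767 + 5 = 8.436
Star B: d = 11.5 kpc = 11500 pc
Star B: M = m − 5 log₁₀ d + 5 = 20.04 − 5·4.0607 + 5 = 4.737
ΔM = M_A − M_B = 8.436 − (4.737) = 3.700; smaller M is more luminous → Star B.
L ratio = 10^(0.4 |ΔM|) = 10^1.480 = 30.20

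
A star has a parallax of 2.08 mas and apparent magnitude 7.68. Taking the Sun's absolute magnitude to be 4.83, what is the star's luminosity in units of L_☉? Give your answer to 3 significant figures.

d = 1/p = 1000/2.08 mas = 480.8 pc
M = m − 5 log₁₀ d + 5 = 7.68 − 5·2.6819 + 5 = -0.730
M − M_☉ = -0.730 − 4.83 = -5.560
L/L_☉ = 10^(−0.4 × -5.560) = 167.4

L/L_☉ ≈ 167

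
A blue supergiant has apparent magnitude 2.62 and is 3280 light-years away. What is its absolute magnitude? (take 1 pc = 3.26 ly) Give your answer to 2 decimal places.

M ≈ -7.39

d = 3280 ly / 3.26 = 1006 pc
5 log₁₀(d/10 pc) = 5 log₁₀(1006) − 5 = 10.013
M = m − 5 log₁₀(d/10) = 2.62 − 10.013 = -7.393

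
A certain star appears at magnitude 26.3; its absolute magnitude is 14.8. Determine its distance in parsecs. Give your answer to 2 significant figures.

Distance modulus: m − M = 26.3 − (14.8) = 11.500
m − M = 5 log₁₀ d − 5
log₁₀ d = (m − M)/5 + 1 = 3.3000
d = 10^3.3000 = 1995 pc

d ≈ 2000 pc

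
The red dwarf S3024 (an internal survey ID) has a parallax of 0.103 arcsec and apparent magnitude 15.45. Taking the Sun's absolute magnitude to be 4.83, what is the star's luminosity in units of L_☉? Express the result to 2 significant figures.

d = 1/p = 1/0.103″ = 9.709 pc
M = m − 5 log₁₀ d + 5 = 15.45 − 5·0.9872 + 5 = 15.514
M − M_☉ = 15.514 − 4.83 = 10.684
L/L_☉ = 10^(−0.4 × 10.684) = 5.325×10^-5

L/L_☉ ≈ 5.3×10^-5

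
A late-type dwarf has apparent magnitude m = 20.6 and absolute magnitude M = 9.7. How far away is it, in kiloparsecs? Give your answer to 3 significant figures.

Distance modulus: m − M = 20.6 − (9.7) = 10.900
m − M = 5 log₁₀ d − 5
log₁₀ d = (m − M)/5 + 1 = 3.1800
d = 10^3.1800 = 1514 pc
= 1.514 kpc

d ≈ 1.51 kpc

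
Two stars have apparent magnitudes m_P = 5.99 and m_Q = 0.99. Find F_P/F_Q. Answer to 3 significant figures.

F_P/F_Q ≈ 0.0100

Δm = 5.99 − (0.99) = 5.00
Flux ratio = 10^(−0.4 Δm) = 10^(−0.4 × 5.00) = 10^-2.000 = 0.01000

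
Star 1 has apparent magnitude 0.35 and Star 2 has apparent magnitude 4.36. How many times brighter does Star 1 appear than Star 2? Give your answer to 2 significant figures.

40

Magnitude difference = -4.01
Flux ratio = 10^(−0.4 Δm) = 10^(−0.4 × -4.01) = 10^1.604 = 40.18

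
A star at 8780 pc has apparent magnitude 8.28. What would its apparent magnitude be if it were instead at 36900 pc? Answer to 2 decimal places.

m ≈ 11.40

Flux ∝ 1/d², so Δm = 5 log₁₀(d₂/d₁) = 5 log₁₀(36900/8780) = 3.118
m₂ = m₁ + Δm = 8.28 + (3.118) = 11.398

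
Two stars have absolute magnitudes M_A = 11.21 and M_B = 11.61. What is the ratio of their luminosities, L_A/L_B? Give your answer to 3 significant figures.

L_A/L_B ≈ 1.45

ΔM = M_A − M_B = -0.40
L_A/L_B = 10^(−0.4 ΔM) = 10^0.160 = 1.445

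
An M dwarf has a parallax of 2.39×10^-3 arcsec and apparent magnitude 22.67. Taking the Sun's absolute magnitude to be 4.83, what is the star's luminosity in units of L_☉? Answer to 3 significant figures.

L/L_☉ ≈ 1.28×10^-4

d = 1/p = 1/2.39×10^-3″ = 418.4 pc
M = m − 5 log₁₀ d + 5 = 22.67 − 5·2.6216 + 5 = 14.562
M − M_☉ = 14.562 − 4.83 = 9.732
L/L_☉ = 10^(−0.4 × 9.732) = 1.280×10^-4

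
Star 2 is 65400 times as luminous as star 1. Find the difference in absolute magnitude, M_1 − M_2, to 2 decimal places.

Pogson: ΔM = −2.5 log₁₀(ratio) = −2.5 log₁₀(65400) = −2.5 × 4.8156 = -12.039
Star 2 is brighter so has the smaller magnitude: M_1 − M_2 is positive.

M_1 − M_2 ≈ 12.04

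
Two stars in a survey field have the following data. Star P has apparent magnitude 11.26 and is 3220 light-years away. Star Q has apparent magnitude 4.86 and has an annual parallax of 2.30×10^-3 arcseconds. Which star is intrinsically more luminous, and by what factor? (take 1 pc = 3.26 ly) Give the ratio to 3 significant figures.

Star Q is more luminous, by a factor of 70.4.

Star P: d = 3220 ly / 3.26 = 987.7 pc
Star P: M = m − 5 log₁₀ d + 5 = 11.26 − 5·2.9946 + 5 = 1.287
Star Q: d = 1/p = 1/2.30×10^-3″ = 434.8 pc
Star Q: M = m − 5 log₁₀ d + 5 = 4.86 − 5·2.6383 + 5 = -3.331
ΔM = M_P − M_Q = 1.287 − (-3.331) = 4.618; smaller M is more luminous → Star Q.
L ratio = 10^(0.4 |ΔM|) = 10^1.847 = 70.35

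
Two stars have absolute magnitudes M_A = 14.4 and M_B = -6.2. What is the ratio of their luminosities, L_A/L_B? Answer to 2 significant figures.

L_A/L_B ≈ 5.8×10^-9

ΔM = M_A − M_B = 20.6
L_A/L_B = 10^(−0.4 ΔM) = 10^-8.240 = 5.754×10^-9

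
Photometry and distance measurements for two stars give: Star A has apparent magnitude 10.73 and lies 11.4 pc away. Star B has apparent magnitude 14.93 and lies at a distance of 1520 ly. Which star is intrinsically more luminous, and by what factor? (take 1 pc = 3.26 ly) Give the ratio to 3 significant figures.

Star A: M = m − 5 log₁₀ d + 5 = 10.73 − 5·1.0569 + 5 = 10.445
Star B: d = 1520 ly / 3.26 = 466.3 pc
Star B: M = m − 5 log₁₀ d + 5 = 14.93 − 5·2.6686 + 5 = 6.587
ΔM = M_A − M_B = 10.445 − (6.587) = 3.859; smaller M is more luminous → Star B.
L ratio = 10^(0.4 |ΔM|) = 10^1.543 = 34.95

Star B is more luminous, by a factor of 34.9.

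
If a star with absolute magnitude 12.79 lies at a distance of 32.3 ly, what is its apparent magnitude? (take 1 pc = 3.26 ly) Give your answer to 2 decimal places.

m ≈ 12.77

d = 32.3 ly / 3.26 = 9.908 pc
m = M + 5 log₁₀ d − 5 = 12.79 + 5·0.9960 − 5 = 12.770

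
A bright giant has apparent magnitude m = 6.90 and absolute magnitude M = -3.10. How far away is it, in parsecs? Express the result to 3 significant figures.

d ≈ 1000 pc

Distance modulus: m − M = 6.90 − (-3.10) = 10.000
m − M = 5 log₁₀ d − 5
log₁₀ d = (m − M)/5 + 1 = 3.0000
d = 10^3.0000 = 1000 pc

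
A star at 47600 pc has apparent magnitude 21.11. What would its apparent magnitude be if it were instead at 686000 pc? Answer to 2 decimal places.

m ≈ 26.90

Flux ∝ 1/d², so Δm = 5 log₁₀(d₂/d₁) = 5 log₁₀(686000/47600) = 5.794
m₂ = m₁ + Δm = 21.11 + (5.794) = 26.904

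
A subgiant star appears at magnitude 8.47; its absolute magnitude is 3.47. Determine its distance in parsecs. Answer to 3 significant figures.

d ≈ 100 pc

Distance modulus: m − M = 8.47 − (3.47) = 5.000
m − M = 5 log₁₀ d − 5
log₁₀ d = (m − M)/5 + 1 = 2.0000
d = 10^2.0000 = 100.0 pc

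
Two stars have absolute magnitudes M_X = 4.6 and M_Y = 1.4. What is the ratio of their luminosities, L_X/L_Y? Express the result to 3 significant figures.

ΔM = M_X − M_Y = 3.2
L_X/L_Y = 10^(−0.4 ΔM) = 10^-1.280 = 0.05248

L_X/L_Y ≈ 0.0525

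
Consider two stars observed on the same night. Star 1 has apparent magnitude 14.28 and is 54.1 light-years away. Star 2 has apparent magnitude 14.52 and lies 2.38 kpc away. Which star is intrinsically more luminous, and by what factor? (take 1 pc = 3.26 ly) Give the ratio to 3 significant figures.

Star 2 is more luminous, by a factor of 16500.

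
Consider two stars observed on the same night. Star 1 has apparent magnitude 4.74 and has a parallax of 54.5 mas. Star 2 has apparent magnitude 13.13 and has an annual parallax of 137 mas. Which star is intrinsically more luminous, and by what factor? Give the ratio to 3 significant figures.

Star 1: p = 54.5 mas = 0.0545″ → d = 1/p = 18.35 pc
Star 1: M = m − 5 log₁₀ d + 5 = 4.74 − 5·1.2636 + 5 = 3.422
Star 2: p = 137 mas = 0.137″ → d = 1/p = 7.299 pc
Star 2: M = m − 5 log₁₀ d + 5 = 13.13 − 5·0.8633 + 5 = 13.814
ΔM = M_1 − M_2 = 3.422 − (13.814) = -10.392; smaller M is more luminous → Star 1.
L ratio = 10^(0.4 |ΔM|) = 10^4.157 = 14340

Star 1 is more luminous, by a factor of 14300.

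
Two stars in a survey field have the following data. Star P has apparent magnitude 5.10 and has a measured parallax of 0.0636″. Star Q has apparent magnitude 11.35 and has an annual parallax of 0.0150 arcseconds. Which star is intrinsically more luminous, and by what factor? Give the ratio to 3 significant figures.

Star P: d = 1/p = 1/0.0636″ = 15.72 pc
Star P: M = m − 5 log₁₀ d + 5 = 5.10 − 5·1.1965 + 5 = 4.117
Star Q: d = 1/p = 1/0.0150″ = 66.67 pc
Star Q: M = m − 5 log₁₀ d + 5 = 11.35 − 5·1.8239 + 5 = 7.230
ΔM = M_P − M_Q = 4.117 − (7.230) = -3.113; smaller M is more luminous → Star P.
L ratio = 10^(0.4 |ΔM|) = 10^1.245 = 17.59

Star P is more luminous, by a factor of 17.6.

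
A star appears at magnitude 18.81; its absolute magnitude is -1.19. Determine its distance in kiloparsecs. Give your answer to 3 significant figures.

d ≈ 100 kpc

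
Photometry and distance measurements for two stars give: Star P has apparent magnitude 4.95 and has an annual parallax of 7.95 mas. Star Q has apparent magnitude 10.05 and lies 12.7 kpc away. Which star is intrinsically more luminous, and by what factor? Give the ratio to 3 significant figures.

Star Q is more luminous, by a factor of 93.0.

Star P: p = 7.95 mas = 7.95×10^-3″ → d = 1/p = 125.8 pc
Star P: M = m − 5 log₁₀ d + 5 = 4.95 − 5·2.0996 + 5 = -0.548
Star Q: d = 12.7 kpc = 12700 pc
Star Q: M = m − 5 log₁₀ d + 5 = 10.05 − 5·4.1038 + 5 = -5.469
ΔM = M_P − M_Q = -0.548 − (-5.469) = 4.921; smaller M is more luminous → Star Q.
L ratio = 10^(0.4 |ΔM|) = 10^1.968 = 92.97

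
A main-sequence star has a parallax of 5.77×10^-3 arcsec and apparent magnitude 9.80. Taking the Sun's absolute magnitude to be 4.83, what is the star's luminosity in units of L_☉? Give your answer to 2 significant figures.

L/L_☉ ≈ 3.1

d = 1/p = 1/5.77×10^-3″ = 173.3 pc
M = m − 5 log₁₀ d + 5 = 9.80 − 5·2.2388 + 5 = 3.606
M − M_☉ = 3.606 − 4.83 = -1.224
L/L_☉ = 10^(−0.4 × -1.224) = 3.088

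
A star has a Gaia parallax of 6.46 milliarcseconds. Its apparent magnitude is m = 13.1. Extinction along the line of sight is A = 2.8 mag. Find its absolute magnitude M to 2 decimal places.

p = 6.46 mas = 6.46×10^-3″ → d = 1/p = 154.8 pc
5 log₁₀(d/10 pc) = 5 log₁₀(154.8) − 5 = 5.949
M = m − 5 log₁₀(d/10) − A = 13.1 − 5.949 − 2.8 = 4.351

M ≈ 4.35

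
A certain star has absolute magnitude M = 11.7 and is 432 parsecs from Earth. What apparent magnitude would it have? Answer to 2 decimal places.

m = M + 5 log₁₀ d − 5 = 11.7 + 5·2.6355 − 5 = 19.877

m ≈ 19.88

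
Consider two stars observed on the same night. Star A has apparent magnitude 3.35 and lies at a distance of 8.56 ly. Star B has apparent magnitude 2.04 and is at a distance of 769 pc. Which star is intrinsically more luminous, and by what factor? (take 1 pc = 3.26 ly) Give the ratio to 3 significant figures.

Star B is more luminous, by a factor of 287000.

Star A: d = 8.56 ly / 3.26 = 2.626 pc
Star A: M = m − 5 log₁₀ d + 5 = 3.35 − 5·0.4193 + 5 = 6.254
Star B: M = m − 5 log₁₀ d + 5 = 2.04 − 5·2.8859 + 5 = -7.390
ΔM = M_A − M_B = 6.254 − (-7.390) = 13.643; smaller M is more luminous → Star B.
L ratio = 10^(0.4 |ΔM|) = 10^5.457 = 286600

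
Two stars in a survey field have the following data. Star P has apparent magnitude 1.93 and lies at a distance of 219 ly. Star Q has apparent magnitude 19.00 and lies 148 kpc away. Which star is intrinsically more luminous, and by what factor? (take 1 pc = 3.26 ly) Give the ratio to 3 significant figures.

Star P: d = 219 ly / 3.26 = 67.18 pc
Star P: M = m − 5 log₁₀ d + 5 = 1.93 − 5·1.8272 + 5 = -2.206
Star Q: d = 148 kpc = 148000 pc
Star Q: M = m − 5 log₁₀ d + 5 = 19.00 − 5·5.1703 + 5 = -1.851
ΔM = M_P − M_Q = -2.206 − (-1.851) = -0.355; smaller M is more luminous → Star P.
L ratio = 10^(0.4 |ΔM|) = 10^0.142 = 1.387

Star P is more luminous, by a factor of 1.39.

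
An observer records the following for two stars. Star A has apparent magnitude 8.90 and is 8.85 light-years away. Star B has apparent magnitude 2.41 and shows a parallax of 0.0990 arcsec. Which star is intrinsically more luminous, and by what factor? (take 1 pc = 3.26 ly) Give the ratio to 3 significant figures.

Star B is more luminous, by a factor of 5460.

Star A: d = 8.85 ly / 3.26 = 2.715 pc
Star A: M = m − 5 log₁₀ d + 5 = 8.90 − 5·0.4337 + 5 = 11.731
Star B: d = 1/p = 1/0.0990″ = 10.10 pc
Star B: M = m − 5 log₁₀ d + 5 = 2.41 − 5·1.0044 + 5 = 2.388
ΔM = M_A − M_B = 11.731 − (2.388) = 9.343; smaller M is more luminous → Star B.
L ratio = 10^(0.4 |ΔM|) = 10^3.737 = 5461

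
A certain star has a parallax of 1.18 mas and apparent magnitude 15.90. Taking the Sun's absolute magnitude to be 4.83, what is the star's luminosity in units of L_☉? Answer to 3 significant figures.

d = 1/p = 1000/1.18 mas = 847.5 pc
M = m − 5 log₁₀ d + 5 = 15.90 − 5·2.9281 + 5 = 6.259
M − M_☉ = 6.259 − 4.83 = 1.429
L/L_☉ = 10^(−0.4 × 1.429) = 0.2681

L/L_☉ ≈ 0.268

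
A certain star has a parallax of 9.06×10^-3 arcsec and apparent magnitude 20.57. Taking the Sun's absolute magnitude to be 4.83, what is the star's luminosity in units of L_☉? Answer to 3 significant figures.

L/L_☉ ≈ 6.16×10^-5

d = 1/p = 1/9.06×10^-3″ = 110.4 pc
M = m − 5 log₁₀ d + 5 = 20.57 − 5·2.0429 + 5 = 15.356
M − M_☉ = 15.356 − 4.83 = 10.526
L/L_☉ = 10^(−0.4 × 10.526) = 6.162×10^-5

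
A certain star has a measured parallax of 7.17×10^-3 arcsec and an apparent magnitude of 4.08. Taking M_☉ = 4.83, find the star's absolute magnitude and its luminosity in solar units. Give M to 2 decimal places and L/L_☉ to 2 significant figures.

M ≈ -1.64; L/L_☉ ≈ 390

d = 1/p = 1/7.17×10^-3″ = 139.5 pc
M = m − 5 log₁₀ d + 5 = 4.08 − 5·2.1445 + 5 = -1.642
M − M_☉ = -1.642 − 4.83 = -6.472
L/L_☉ = 10^(−0.4 × -6.472) = 388.1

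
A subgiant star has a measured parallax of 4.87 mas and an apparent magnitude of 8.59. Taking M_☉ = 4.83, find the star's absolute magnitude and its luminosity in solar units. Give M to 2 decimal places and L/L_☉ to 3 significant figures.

M ≈ 2.03; L/L_☉ ≈ 13.2

d = 1/p = 1000/4.87 mas = 205.3 pc
M = m − 5 log₁₀ d + 5 = 8.59 − 5·2.3125 + 5 = 2.028
M − M_☉ = 2.028 − 4.83 = -2.802
L/L_☉ = 10^(−0.4 × -2.802) = 13.21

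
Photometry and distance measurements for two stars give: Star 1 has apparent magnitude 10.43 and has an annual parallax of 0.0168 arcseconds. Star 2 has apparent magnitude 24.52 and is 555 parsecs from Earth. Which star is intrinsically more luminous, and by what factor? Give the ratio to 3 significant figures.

Star 1: d = 1/p = 1/0.0168″ = 59.52 pc
Star 1: M = m − 5 log₁₀ d + 5 = 10.43 − 5·1.7747 + 5 = 6.557
Star 2: M = m − 5 log₁₀ d + 5 = 24.52 − 5·2.7443 + 5 = 15.799
ΔM = M_1 − M_2 = 6.557 − (15.799) = -9.242; smaller M is more luminous → Star 1.
L ratio = 10^(0.4 |ΔM|) = 10^3.697 = 4975

Star 1 is more luminous, by a factor of 4980.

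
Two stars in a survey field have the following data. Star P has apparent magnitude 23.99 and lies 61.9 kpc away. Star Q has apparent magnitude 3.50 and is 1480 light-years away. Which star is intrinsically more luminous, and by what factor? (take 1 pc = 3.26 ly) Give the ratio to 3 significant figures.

Star Q is more luminous, by a factor of 8450.

Star P: d = 61.9 kpc = 61900 pc
Star P: M = m − 5 log₁₀ d + 5 = 23.99 − 5·4.7917 + 5 = 5.032
Star Q: d = 1480 ly / 3.26 = 454.0 pc
Star Q: M = m − 5 log₁₀ d + 5 = 3.50 − 5·2.6570 + 5 = -4.785
ΔM = M_P − M_Q = 5.032 − (-4.785) = 9.817; smaller M is more luminous → Star Q.
L ratio = 10^(0.4 |ΔM|) = 10^3.927 = 8447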